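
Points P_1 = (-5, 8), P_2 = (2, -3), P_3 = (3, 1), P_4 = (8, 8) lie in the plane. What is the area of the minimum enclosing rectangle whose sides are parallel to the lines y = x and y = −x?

153

In coordinates u = x + y, v = x − y the rectangle is axis-aligned; the map (x,y)→(u,v) scales areas by 2.
u-values: 3, -1, 4, 16; range = 16 − (-1) = 17.
v-values: -13, 5, 2, 0; range = 5 − (-13) = 18.
Area = (17 × 18) / 2 = 153.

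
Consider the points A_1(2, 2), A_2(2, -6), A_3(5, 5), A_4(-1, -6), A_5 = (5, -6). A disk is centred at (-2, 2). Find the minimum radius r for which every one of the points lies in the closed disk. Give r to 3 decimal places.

The required radius is the distance from (-2, 2) to the farthest point.
Squared distances: 16, 80, 58, 65, 113.
Maximum is 113, attained at A_5.
r = √113 ≈ 10.630.

10.630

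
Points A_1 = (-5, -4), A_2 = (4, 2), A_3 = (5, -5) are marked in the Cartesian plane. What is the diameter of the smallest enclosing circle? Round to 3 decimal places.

11.140

Side lengths²: A_1A_2² = 117, A_1A_3² = 101, A_2A_3² = 50.
Since A_1A_2² = 117 < 101 + 50 = 151, the triangle is acute, so the smallest enclosing circle is the circumcircle.
Circumcentre = (11/46, -97/46), r² = 32825/1058.
Diameter = 2r = 2√(32825/1058) ≈ 11.140.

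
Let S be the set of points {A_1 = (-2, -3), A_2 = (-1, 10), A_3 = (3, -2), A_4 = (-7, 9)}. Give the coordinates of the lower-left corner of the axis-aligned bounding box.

(-7, -3)

x-range [-7, 3], y-range [-3, 10].
The lower-left corner is (-7, -3).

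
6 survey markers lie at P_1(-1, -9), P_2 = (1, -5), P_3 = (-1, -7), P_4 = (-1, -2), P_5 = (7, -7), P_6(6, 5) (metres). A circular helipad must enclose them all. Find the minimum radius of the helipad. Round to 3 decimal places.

By Welzl's lemma the MEC is supported by two points (diametrically opposite) or three points (on a circumcircle).
The farthest pair is P_1–P_6 with squared distance 245. The circle on this segment as diameter has centre (2.5, -2) and r² = 245/4 = 61.25.
Check P_2: distance² to centre = 11.25 ≤ 61.25, so it lies inside.
All remaining points lie in this disk, and no smaller disk contains both endpoints, so this is the minimum enclosing circle.
r = √(61.25) ≈ 7.826.

7.826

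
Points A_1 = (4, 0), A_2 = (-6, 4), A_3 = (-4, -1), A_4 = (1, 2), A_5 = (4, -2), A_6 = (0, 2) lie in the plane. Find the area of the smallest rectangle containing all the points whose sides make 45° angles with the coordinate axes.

In coordinates u = x + y, v = x − y the rectangle is axis-aligned; the map (x,y)→(u,v) scales areas by 2.
u-values: 4, -2, -5, 3, 2, 2; range = 4 − (-5) = 9.
v-values: 4, -10, -3, -1, 6, -2; range = 6 − (-10) = 16.
Area = (9 × 16) / 2 = 72.

72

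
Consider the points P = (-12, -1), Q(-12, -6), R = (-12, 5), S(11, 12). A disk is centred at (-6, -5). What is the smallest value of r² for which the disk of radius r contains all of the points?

578

The required radius is the distance from (-6, -5) to the farthest point.
Squared distances: 52, 37, 136, 578.
Maximum is 578, attained at S.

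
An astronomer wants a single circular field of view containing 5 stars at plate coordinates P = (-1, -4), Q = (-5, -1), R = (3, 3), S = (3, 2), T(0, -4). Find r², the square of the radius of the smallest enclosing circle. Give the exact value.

2465/121

The minimum enclosing circle is determined by three boundary points: Q, R, T.
Their circumcentre is (-8/11, 5/11) with r² = 2465/121.
The farthest remaining point P is at distance² 2410/121 ≤ 2465/121.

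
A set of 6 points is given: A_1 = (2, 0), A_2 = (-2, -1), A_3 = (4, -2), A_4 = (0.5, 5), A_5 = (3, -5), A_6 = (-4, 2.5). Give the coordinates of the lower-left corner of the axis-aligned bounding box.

(-4, -5)

x-range [-4, 4], y-range [-5, 5].
The lower-left corner is (-4, -5).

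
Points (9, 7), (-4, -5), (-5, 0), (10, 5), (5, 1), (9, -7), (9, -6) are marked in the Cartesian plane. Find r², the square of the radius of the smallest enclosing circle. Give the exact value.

54149/676

The minimum enclosing circle of a finite set is fixed by two of the points (as a diameter) or three (as a circumcircle).
The minimum enclosing circle is determined by three boundary points: (9, 7), (-4, -5), (9, -7).
Their circumcentre is (89/26, 0) with r² = 54149/676.
The farthest remaining point (-5, 0) is at distance² 47961/676 ≤ 54149/676.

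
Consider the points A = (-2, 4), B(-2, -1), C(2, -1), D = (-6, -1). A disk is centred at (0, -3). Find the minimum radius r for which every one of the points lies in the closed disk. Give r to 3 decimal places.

7.280

The required radius is the distance from (0, -3) to the farthest point.
Squared distances: 53, 8, 8, 40.
Maximum is 53, attained at A.
r = √53 ≈ 7.280.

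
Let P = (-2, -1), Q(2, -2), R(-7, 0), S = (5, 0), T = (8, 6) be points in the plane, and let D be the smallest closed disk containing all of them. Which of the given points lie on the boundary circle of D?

R, T

A smallest enclosing disk is always determined by at most three of the input points on its boundary.
The farthest pair is R–T with squared distance 261. The circle on this segment as diameter has centre (0.5, 3) and r² = 261/4 = 65.25.
Check P: distance² to centre = 22.25 ≤ 65.25, so it lies inside.
All remaining points lie in this disk, and no smaller disk contains both endpoints, so this is the minimum enclosing circle.
The points at distance exactly r from the centre are R, T — 2 points.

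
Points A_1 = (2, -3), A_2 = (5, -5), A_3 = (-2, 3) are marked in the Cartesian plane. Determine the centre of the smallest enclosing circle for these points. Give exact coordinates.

Side lengths²: A_1A_2² = 13, A_1A_3² = 52, A_2A_3² = 113.
Since A_2A_3² = 113 ≥ 52 + 13 = 65, the angle opposite A_2A_3 is not acute, so the smallest enclosing circle has A_2A_3 as diameter.
Centre = midpoint of A_2A_3 = (1.5, -1), r² = 113/4 = 28.25.
Centre = (1.5, -1).

(1.5, -1)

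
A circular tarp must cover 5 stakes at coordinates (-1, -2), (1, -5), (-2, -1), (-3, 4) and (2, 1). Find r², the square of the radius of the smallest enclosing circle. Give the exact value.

By Welzl's lemma the MEC is supported by two points (diametrically opposite) or three points (on a circumcircle).
The farthest pair is (1, -5)–(-3, 4) with squared distance 97. The circle on this segment as diameter has centre (-1, -0.5) and r² = 97/4 = 24.25.
Check (-1, -2): distance² to centre = 2.25 ≤ 24.25, so it lies inside.
All remaining points lie in this disk, and no smaller disk contains both endpoints, so this is the minimum enclosing circle.

24.25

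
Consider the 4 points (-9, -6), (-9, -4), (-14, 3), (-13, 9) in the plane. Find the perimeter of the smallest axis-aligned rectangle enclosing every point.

Width = max x − min x = -9 − (-14) = 5.
Height = max y − min y = 9 − (-6) = 15.
Perimeter = 2(5 + 15) = 40.

40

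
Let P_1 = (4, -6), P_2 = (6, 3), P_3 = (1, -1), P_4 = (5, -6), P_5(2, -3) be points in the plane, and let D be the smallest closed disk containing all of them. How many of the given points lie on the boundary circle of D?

A smallest enclosing disk is always determined by at most three of the input points on its boundary.
The farthest pair is P_1–P_2 with squared distance 85. The circle on this segment as diameter has centre (5, -1.5) and r² = 85/4 = 21.25.
Check P_3: distance² to centre = 16.25 ≤ 21.25, so it lies inside.
All remaining points lie in this disk, and no smaller disk contains both endpoints, so this is the minimum enclosing circle.
The points at distance exactly r from the centre are P_1, P_2 — 2 points.

2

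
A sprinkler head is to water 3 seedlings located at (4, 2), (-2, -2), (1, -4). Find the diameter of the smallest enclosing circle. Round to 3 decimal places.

7.267

Call the three points A, B, C in the order given.
Side lengths²: AB² = 52, AC² = 45, BC² = 13.
Since AB² = 52 < 45 + 13 = 58, the triangle is acute, so the smallest enclosing circle is the circumcircle.
Circumcentre = (1.25, -0.375), r² = 13.203125.
Diameter = 2r = 2√(13.203125) ≈ 7.267.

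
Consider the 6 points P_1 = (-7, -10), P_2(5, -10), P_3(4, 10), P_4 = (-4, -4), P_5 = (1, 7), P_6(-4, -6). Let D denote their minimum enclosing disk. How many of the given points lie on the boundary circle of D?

The minimum enclosing circle of a finite set is fixed by two of the points (as a diameter) or three (as a circumcircle).
The minimum enclosing circle is determined by three boundary points: P_1, P_2, P_3.
Their circumcentre is (-1, -0.275) with r² = 130.575625.
The farthest remaining point P_5 is at distance² 56.925625 ≤ 130.575625.
The points at distance exactly r from the centre are P_1, P_2, P_3 — 3 points.

3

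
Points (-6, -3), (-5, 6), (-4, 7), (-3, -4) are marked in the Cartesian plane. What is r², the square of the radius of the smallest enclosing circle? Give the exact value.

A smallest enclosing disk is always determined by at most three of the input points on its boundary.
The farthest pair is (-4, 7)–(-3, -4) with squared distance 122. The circle on this segment as diameter has centre (-3.5, 1.5) and r² = 122/4 = 30.5.
Check (-6, -3): distance² to centre = 26.5 ≤ 30.5, so it lies inside.
All remaining points lie in this disk, and no smaller disk contains both endpoints, so this is the minimum enclosing circle.

30.5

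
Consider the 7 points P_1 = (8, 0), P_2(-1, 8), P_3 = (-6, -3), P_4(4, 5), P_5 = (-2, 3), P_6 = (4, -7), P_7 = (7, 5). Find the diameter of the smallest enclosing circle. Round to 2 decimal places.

The minimum enclosing circle of a finite set is fixed by two of the points (as a diameter) or three (as a circumcircle).
The minimum enclosing circle is determined by three boundary points: P_2, P_3, P_6.
Their circumcentre is (15/13, 5/13) with r² = 10585/169.
The farthest remaining point P_7 is at distance² 9376/169 ≤ 10585/169.
Diameter = 2r = 2√(10585/169) ≈ 15.83.

15.83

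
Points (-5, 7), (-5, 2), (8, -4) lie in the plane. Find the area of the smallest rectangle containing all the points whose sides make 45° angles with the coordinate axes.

84

In coordinates u = x + y, v = x − y the rectangle is axis-aligned; the map (x,y)→(u,v) scales areas by 2.
u-values: 2, -3, 4; range = 4 − (-3) = 7.
v-values: -12, -7, 12; range = 12 − (-12) = 24.
Area = (7 × 24) / 2 = 84.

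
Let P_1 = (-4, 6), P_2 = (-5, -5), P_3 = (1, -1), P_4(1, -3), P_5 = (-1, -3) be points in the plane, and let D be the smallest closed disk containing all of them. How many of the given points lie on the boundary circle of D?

3

By Welzl's lemma the MEC is supported by two points (diametrically opposite) or three points (on a circumcircle).
The minimum enclosing circle is determined by three boundary points: P_1, P_2, P_4.
Their circumcentre is (-3.46875, 0.40625) with r² = 31.572265625.
The farthest remaining point P_3 is at distance² 21.947265625 ≤ 31.572265625.
The points at distance exactly r from the centre are P_1, P_2, P_4 — 3 points.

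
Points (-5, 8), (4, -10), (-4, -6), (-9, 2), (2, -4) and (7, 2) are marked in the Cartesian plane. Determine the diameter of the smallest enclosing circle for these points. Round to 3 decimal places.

A smallest enclosing disk is always determined by at most three of the input points on its boundary.
The farthest pair is (-5, 8)–(4, -10) with squared distance 405. The circle on this segment as diameter has centre (-0.5, -1) and r² = 405/4 = 101.25.
Check (-4, -6): distance² to centre = 37.25 ≤ 101.25, so it lies inside.
All remaining points lie in this disk, and no smaller disk contains both endpoints, so this is the minimum enclosing circle.
Diameter = 2r = 2√(101.25) ≈ 20.125.

20.125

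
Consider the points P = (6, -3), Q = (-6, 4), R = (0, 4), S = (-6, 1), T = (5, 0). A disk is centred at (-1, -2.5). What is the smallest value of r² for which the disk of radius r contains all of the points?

67.25

The required radius is the distance from (-1, -2.5) to the farthest point.
Squared distances: 49.25, 67.25, 43.25, 37.25, 42.25.
Maximum is 67.25, attained at Q.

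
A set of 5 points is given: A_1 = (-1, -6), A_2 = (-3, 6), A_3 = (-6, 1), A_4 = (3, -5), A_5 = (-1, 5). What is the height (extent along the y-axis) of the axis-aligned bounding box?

12

max y = 6, min y = -6, so height = 12.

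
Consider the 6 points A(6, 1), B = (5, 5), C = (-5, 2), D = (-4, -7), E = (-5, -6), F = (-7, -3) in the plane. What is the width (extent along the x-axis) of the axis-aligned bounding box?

max x = 6, min x = -7, so width = 13.

13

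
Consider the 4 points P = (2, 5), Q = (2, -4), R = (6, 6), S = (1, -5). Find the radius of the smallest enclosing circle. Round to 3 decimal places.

6.042

The farthest pair is R–S with squared distance 146. The circle on this segment as diameter has centre (3.5, 0.5) and r² = 146/4 = 36.5.
Check P: distance² to centre = 22.5 ≤ 36.5, so it lies inside.
All remaining points lie in this disk, and no smaller disk contains both endpoints, so this is the minimum enclosing circle.
r = √(36.5) ≈ 6.042.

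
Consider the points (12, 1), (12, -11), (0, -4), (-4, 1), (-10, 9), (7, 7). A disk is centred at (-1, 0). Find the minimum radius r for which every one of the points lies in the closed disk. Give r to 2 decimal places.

17.03

The required radius is the distance from (-1, 0) to the farthest point.
Squared distances: 170, 290, 17, 10, 162, 113.
Maximum is 290, attained at (12, -11).
r = √290 ≈ 17.03.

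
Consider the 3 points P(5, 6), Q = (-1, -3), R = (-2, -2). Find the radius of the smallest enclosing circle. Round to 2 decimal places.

5.41

Side lengths²: PQ² = 117, PR² = 113, QR² = 2.
Since PQ² = 117 ≥ 113 + 2 = 115, the angle opposite PQ is not acute, so the smallest enclosing circle has PQ as diameter.
Centre = midpoint of PQ = (2, 1.5), r² = 117/4 = 29.25.
r = √(29.25) ≈ 5.41.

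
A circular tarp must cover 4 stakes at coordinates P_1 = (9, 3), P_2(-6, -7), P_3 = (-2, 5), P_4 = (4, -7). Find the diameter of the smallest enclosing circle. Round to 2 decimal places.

The minimum enclosing circle of a finite set is fixed by two of the points (as a diameter) or three (as a circumcircle).
The farthest pair is P_1–P_2 with squared distance 325. The circle on this segment as diameter has centre (1.5, -2) and r² = 325/4 = 81.25.
Check P_3: distance² to centre = 61.25 ≤ 81.25, so it lies inside.
All remaining points lie in this disk, and no smaller disk contains both endpoints, so this is the minimum enclosing circle.
Diameter = 2r = 2√(81.25) ≈ 18.03.

18.03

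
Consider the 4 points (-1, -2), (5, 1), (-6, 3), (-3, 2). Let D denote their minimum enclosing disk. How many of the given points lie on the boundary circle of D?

2

The minimum enclosing circle of a finite set is fixed by two of the points (as a diameter) or three (as a circumcircle).
The farthest pair is (5, 1)–(-6, 3) with squared distance 125. The circle on this segment as diameter has centre (-0.5, 2) and r² = 125/4 = 31.25.
Check (-1, -2): distance² to centre = 16.25 ≤ 31.25, so it lies inside.
All remaining points lie in this disk, and no smaller disk contains both endpoints, so this is the minimum enclosing circle.
The points at distance exactly r from the centre are (5, 1), (-6, 3) — 2 points.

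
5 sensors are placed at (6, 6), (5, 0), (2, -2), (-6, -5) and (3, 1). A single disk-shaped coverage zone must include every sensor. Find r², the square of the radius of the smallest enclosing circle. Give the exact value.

66.25

The farthest pair is (6, 6)–(-6, -5) with squared distance 265. The circle on this segment as diameter has centre (0, 0.5) and r² = 265/4 = 66.25.
Check (5, 0): distance² to centre = 25.25 ≤ 66.25, so it lies inside.
All remaining points lie in this disk, and no smaller disk contains both endpoints, so this is the minimum enclosing circle.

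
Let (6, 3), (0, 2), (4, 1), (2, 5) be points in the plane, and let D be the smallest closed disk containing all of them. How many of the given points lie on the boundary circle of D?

By Welzl's lemma the MEC is supported by two points (diametrically opposite) or three points (on a circumcircle).
The farthest pair is (6, 3)–(0, 2) with squared distance 37. The circle on this segment as diameter has centre (3, 2.5) and r² = 37/4 = 9.25.
Check (4, 1): distance² to centre = 3.25 ≤ 9.25, so it lies inside.
All remaining points lie in this disk, and no smaller disk contains both endpoints, so this is the minimum enclosing circle.
The points at distance exactly r from the centre are (6, 3), (0, 2) — 2 points.

2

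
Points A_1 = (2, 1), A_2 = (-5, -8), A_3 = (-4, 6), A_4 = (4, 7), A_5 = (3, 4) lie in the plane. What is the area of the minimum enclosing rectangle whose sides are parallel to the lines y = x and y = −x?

156

In coordinates u = x + y, v = x − y the rectangle is axis-aligned; the map (x,y)→(u,v) scales areas by 2.
u-values: 3, -13, 2, 11, 7; range = 11 − (-13) = 24.
v-values: 1, 3, -10, -3, -1; range = 3 − (-10) = 13.
Area = (24 × 13) / 2 = 156.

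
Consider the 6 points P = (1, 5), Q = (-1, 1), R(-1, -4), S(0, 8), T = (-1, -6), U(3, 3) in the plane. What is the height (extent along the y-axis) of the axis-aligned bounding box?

14

max y = 8, min y = -6, so height = 14.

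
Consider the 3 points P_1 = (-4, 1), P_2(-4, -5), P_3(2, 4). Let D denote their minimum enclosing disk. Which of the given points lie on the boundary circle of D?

Side lengths²: P_1P_2² = 36, P_1P_3² = 45, P_2P_3² = 117.
Since P_2P_3² = 117 ≥ 45 + 36 = 81, the angle opposite P_2P_3 is not acute, so the smallest enclosing circle has P_2P_3 as diameter.
Centre = midpoint of P_2P_3 = (-1, -0.5), r² = 117/4 = 29.25.
The points at distance exactly r from the centre are P_2, P_3 — 2 points.

P_2, P_3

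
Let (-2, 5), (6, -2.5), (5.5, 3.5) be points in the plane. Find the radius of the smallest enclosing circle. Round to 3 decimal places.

5.483

Call the three points A, B, C in the order given.
Side lengths²: AB² = 120.25, AC² = 58.5, BC² = 36.25.
Since AB² = 120.25 ≥ 58.5 + 36.25 = 94.75, the angle opposite AB is not acute, so the smallest enclosing circle has AB as diameter.
Centre = midpoint of AB = (2, 1.25), r² = 120.25/4 = 30.0625.
r = √(30.0625) ≈ 5.483.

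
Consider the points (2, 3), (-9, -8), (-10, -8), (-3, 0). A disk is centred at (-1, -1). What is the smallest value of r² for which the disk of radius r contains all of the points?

The required radius is the distance from (-1, -1) to the farthest point.
Squared distances: 25, 113, 130, 5.
Maximum is 130, attained at (-10, -8).

130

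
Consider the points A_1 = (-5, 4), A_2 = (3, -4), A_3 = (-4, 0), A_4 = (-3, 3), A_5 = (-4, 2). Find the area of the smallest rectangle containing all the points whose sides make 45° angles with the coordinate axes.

In coordinates u = x + y, v = x − y the rectangle is axis-aligned; the map (x,y)→(u,v) scales areas by 2.
u-values: -1, -1, -4, 0, -2; range = 0 − (-4) = 4.
v-values: -9, 7, -4, -6, -6; range = 7 − (-9) = 16.
Area = (4 × 16) / 2 = 32.

32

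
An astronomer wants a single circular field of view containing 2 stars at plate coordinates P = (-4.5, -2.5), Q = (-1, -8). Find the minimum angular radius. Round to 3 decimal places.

The smallest circle enclosing two points has them as diameter endpoints.
Centre = midpoint = (-2.75, -5.25); r² = |PQ|²/4 = 42.5/4 = 10.625.
r = √(10.625) ≈ 3.260.

3.260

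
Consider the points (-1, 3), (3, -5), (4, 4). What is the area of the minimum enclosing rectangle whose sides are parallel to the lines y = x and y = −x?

In coordinates u = x + y, v = x − y the rectangle is axis-aligned; the map (x,y)→(u,v) scales areas by 2.
u-values: 2, -2, 8; range = 8 − (-2) = 10.
v-values: -4, 8, 0; range = 8 − (-4) = 12.
Area = (10 × 12) / 2 = 60.

60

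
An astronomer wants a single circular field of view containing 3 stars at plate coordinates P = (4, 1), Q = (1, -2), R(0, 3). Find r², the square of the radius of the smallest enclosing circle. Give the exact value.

65/9

Side lengths²: PQ² = 18, PR² = 20, QR² = 26.
Since QR² = 26 < 20 + 18 = 38, the triangle is acute, so the smallest enclosing circle is the circumcircle.
Circumcentre = (4/3, 2/3), r² = 65/9.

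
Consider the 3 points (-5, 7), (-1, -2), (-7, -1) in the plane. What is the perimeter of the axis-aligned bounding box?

Width = max x − min x = -1 − (-7) = 6.
Height = max y − min y = 7 − (-2) = 9.
Perimeter = 2(6 + 9) = 30.

30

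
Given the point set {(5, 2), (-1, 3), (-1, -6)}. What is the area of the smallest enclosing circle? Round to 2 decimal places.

80.72

Call the three points A, B, C in the order given.
Side lengths²: AB² = 37, AC² = 100, BC² = 81.
Since AC² = 100 < 81 + 37 = 118, the triangle is acute, so the smallest enclosing circle is the circumcircle.
Circumcentre = (4/3, -1.5), r² = 925/36.
Area = π·r² = π·925/36 ≈ 80.72.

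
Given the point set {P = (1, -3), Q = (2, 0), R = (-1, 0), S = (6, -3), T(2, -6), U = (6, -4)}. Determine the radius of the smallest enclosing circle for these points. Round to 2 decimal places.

The farthest pair is R–U with squared distance 65. The circle on this segment as diameter has centre (2.5, -2) and r² = 65/4 = 16.25.
Check P: distance² to centre = 3.25 ≤ 16.25, so it lies inside.
All remaining points lie in this disk, and no smaller disk contains both endpoints, so this is the minimum enclosing circle.
r = √(16.25) ≈ 4.03.

4.03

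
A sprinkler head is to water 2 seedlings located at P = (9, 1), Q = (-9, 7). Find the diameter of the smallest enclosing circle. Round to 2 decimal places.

The smallest circle enclosing two points has them as diameter endpoints.
Centre = midpoint = (0, 4); r² = |PQ|²/4 = 360/4 = 90.
Diameter = 2r = 2√90 ≈ 18.97.

18.97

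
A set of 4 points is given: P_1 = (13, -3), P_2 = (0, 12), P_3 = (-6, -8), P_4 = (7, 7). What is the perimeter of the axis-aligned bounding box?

Width = max x − min x = 13 − (-6) = 19.
Height = max y − min y = 12 − (-8) = 20.
Perimeter = 2(19 + 20) = 78.

78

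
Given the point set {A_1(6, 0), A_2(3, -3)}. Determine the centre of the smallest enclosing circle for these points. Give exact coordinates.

The smallest circle enclosing two points has them as diameter endpoints.
Centre = midpoint = (4.5, -1.5); r² = |A_1A_2|²/4 = 18/4 = 4.5.
Centre = (4.5, -1.5).

(4.5, -1.5)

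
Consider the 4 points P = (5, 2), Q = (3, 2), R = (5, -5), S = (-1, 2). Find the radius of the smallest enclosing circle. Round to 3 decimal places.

4.610

A smallest enclosing disk is always determined by at most three of the input points on its boundary.
The farthest pair is R–S with squared distance 85. The circle on this segment as diameter has centre (2, -1.5) and r² = 85/4 = 21.25.
Check P: distance² to centre = 21.25 ≤ 21.25, so it lies inside.
All remaining points lie in this disk, and no smaller disk contains both endpoints, so this is the minimum enclosing circle.
r = √(21.25) ≈ 4.610.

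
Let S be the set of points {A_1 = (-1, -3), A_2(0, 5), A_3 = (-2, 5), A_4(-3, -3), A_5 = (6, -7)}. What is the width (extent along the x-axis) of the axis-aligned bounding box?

9

max x = 6, min x = -3, so width = 9.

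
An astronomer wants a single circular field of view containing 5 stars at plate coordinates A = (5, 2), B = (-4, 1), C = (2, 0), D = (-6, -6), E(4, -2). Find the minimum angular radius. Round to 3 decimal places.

6.801

By Welzl's lemma the MEC is supported by two points (diametrically opposite) or three points (on a circumcircle).
The farthest pair is A–D with squared distance 185. The circle on this segment as diameter has centre (-0.5, -2) and r² = 185/4 = 46.25.
Check B: distance² to centre = 21.25 ≤ 46.25, so it lies inside.
All remaining points lie in this disk, and no smaller disk contains both endpoints, so this is the minimum enclosing circle.
r = √(46.25) ≈ 6.801.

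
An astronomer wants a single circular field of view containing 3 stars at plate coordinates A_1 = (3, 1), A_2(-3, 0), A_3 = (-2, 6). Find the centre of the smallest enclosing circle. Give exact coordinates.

Side lengths²: A_1A_2² = 37, A_1A_3² = 50, A_2A_3² = 37.
Since A_1A_3² = 50 < 37 + 37 = 74, the triangle is acute, so the smallest enclosing circle is the circumcircle.
Circumcentre = (-5/14, 37/14), r² = 1369/98.
Centre = (-5/14, 37/14).

(-5/14, 37/14)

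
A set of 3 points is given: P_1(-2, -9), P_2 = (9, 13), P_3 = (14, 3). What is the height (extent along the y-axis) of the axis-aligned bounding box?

22

max y = 13, min y = -9, so height = 22.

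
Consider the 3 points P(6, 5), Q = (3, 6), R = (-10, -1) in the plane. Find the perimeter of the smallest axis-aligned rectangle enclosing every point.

46

Width = max x − min x = 6 − (-10) = 16.
Height = max y − min y = 6 − (-1) = 7.
Perimeter = 2(16 + 7) = 46.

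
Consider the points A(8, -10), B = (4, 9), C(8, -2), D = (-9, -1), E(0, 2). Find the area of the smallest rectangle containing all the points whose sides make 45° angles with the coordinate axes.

In coordinates u = x + y, v = x − y the rectangle is axis-aligned; the map (x,y)→(u,v) scales areas by 2.
u-values: -2, 13, 6, -10, 2; range = 13 − (-10) = 23.
v-values: 18, -5, 10, -8, -2; range = 18 − (-8) = 26.
Area = (23 × 26) / 2 = 299.

299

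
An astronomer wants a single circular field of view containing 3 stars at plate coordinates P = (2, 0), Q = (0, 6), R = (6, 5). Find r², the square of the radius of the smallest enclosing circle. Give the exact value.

Side lengths²: PQ² = 40, PR² = 41, QR² = 37.
Since PR² = 41 < 40 + 37 = 77, the triangle is acute, so the smallest enclosing circle is the circumcircle.
Circumcentre = (91/34, 121/34), r² = 7585/578.

7585/578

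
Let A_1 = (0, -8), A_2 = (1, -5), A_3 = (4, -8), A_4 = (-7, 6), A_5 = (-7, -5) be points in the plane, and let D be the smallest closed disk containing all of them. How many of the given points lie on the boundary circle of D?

A smallest enclosing disk is always determined by at most three of the input points on its boundary.
The farthest pair is A_3–A_4 with squared distance 317. The circle on this segment as diameter has centre (-1.5, -1) and r² = 317/4 = 79.25.
Check A_1: distance² to centre = 51.25 ≤ 79.25, so it lies inside.
All remaining points lie in this disk, and no smaller disk contains both endpoints, so this is the minimum enclosing circle.
The points at distance exactly r from the centre are A_3, A_4 — 2 points.

2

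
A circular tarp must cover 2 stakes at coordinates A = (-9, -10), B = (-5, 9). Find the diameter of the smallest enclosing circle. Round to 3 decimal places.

The smallest circle enclosing two points has them as diameter endpoints.
Centre = midpoint = (-7, -0.5); r² = |AB|²/4 = 377/4 = 94.25.
Diameter = 2r = 2√(94.25) ≈ 19.416.

19.416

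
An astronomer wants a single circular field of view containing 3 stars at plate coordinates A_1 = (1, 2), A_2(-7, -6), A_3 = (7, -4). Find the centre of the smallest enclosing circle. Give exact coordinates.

Side lengths²: A_1A_2² = 128, A_1A_3² = 72, A_2A_3² = 200.
Since A_2A_3² = 200 ≥ 128 + 72 = 200, the angle opposite A_2A_3 is not acute, so the smallest enclosing circle has A_2A_3 as diameter.
Centre = midpoint of A_2A_3 = (0, -5), r² = 200/4 = 50.
Centre = (0, -5).

(0, -5)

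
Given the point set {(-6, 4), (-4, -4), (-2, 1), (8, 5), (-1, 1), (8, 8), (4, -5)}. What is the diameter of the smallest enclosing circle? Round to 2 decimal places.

16.97

The farthest pair is (-4, -4)–(8, 8) with squared distance 288. The circle on this segment as diameter has centre (2, 2) and r² = 288/4 = 72.
Check (-6, 4): distance² to centre = 68 ≤ 72, so it lies inside.
All remaining points lie in this disk, and no smaller disk contains both endpoints, so this is the minimum enclosing circle.
Diameter = 2r = 2√72 ≈ 16.97.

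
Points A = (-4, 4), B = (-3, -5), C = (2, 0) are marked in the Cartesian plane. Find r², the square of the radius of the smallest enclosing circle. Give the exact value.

21.32

Side lengths²: AB² = 82, AC² = 52, BC² = 50.
Since AB² = 82 < 52 + 50 = 102, the triangle is acute, so the smallest enclosing circle is the circumcircle.
Circumcentre = (-2.6, -0.4), r² = 21.32.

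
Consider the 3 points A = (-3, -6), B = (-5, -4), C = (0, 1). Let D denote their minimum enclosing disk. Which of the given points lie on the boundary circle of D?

A, B, C

Side lengths²: AB² = 8, AC² = 58, BC² = 50.
Since AC² = 58 ≥ 50 + 8 = 58, the angle opposite AC is not acute, so the smallest enclosing circle has AC as diameter.
Centre = midpoint of AC = (-1.5, -2.5), r² = 58/4 = 14.5.
The points at distance exactly r from the centre are A, B, C — 3 points.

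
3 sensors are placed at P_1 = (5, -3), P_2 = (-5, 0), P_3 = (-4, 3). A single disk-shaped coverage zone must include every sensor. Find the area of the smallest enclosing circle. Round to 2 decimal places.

91.98

Side lengths²: P_1P_2² = 109, P_1P_3² = 117, P_2P_3² = 10.
Since P_1P_3² = 117 < 109 + 10 = 119, the triangle is acute, so the smallest enclosing circle is the circumcircle.
Circumcentre = (9/22, -3/22), r² = 7085/242.
Area = π·r² = π·7085/242 ≈ 91.98.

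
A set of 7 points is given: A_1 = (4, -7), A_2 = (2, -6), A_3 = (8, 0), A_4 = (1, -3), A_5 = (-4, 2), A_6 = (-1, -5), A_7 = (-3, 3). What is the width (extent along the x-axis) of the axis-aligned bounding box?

max x = 8, min x = -4, so width = 12.

12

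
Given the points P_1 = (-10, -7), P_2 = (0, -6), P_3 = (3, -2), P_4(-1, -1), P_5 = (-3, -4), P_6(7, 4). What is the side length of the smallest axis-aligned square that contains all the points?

The bounding box has width 17 and height 11.
An axis-aligned square enclosing the set must have side ≥ max(width, height).
So the minimum side is max(17, 11) = 17.

17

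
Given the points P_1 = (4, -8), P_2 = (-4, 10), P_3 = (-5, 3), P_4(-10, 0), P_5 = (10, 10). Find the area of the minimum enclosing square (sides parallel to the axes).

400

The bounding box has width 20 and height 18.
An axis-aligned square enclosing the set must have side ≥ max(width, height).
So the minimum side is max(20, 18) = 20.
Area = 20² = 400.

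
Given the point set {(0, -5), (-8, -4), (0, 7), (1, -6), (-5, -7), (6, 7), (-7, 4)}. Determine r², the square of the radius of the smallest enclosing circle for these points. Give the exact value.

80.3912

By Welzl's lemma the MEC is supported by two points (diametrically opposite) or three points (on a circumcircle).
The minimum enclosing circle is determined by three boundary points: (-8, -4), (-5, -7), (6, 7).
Their circumcentre is (-0.34, 0.66) with r² = 80.3912.
The farthest remaining point (-7, 4) is at distance² 55.5112 ≤ 80.3912.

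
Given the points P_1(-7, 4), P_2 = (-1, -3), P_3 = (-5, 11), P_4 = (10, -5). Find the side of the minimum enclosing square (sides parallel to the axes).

17

The bounding box has width 17 and height 16.
An axis-aligned square enclosing the set must have side ≥ max(width, height).
So the minimum side is max(17, 16) = 17.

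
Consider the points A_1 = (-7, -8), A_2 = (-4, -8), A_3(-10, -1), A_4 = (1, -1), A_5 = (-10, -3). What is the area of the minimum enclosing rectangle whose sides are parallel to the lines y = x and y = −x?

97.5

In coordinates u = x + y, v = x − y the rectangle is axis-aligned; the map (x,y)→(u,v) scales areas by 2.
u-values: -15, -12, -11, 0, -13; range = 0 − (-15) = 15.
v-values: 1, 4, -9, 2, -7; range = 4 − (-9) = 13.
Area = (15 × 13) / 2 = 97.5.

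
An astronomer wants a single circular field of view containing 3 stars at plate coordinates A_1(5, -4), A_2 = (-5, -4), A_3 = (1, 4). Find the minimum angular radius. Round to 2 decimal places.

5.59

Side lengths²: A_1A_2² = 100, A_1A_3² = 80, A_2A_3² = 100.
Since A_2A_3² = 100 < 100 + 80 = 180, the triangle is acute, so the smallest enclosing circle is the circumcircle.
Circumcentre = (0, -1.5), r² = 31.25.
r = √(31.25) ≈ 5.59.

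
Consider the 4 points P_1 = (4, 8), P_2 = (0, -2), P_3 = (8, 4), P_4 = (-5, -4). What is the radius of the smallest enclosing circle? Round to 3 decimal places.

7.710

A smallest enclosing disk is always determined by at most three of the input points on its boundary.
The minimum enclosing circle is determined by three boundary points: P_1, P_3, P_4.
Their circumcentre is (13/14, 13/14) with r² = 5825/98.
The farthest remaining point P_2 is at distance² 925/98 ≤ 5825/98.
r = √(5825/98) ≈ 7.710.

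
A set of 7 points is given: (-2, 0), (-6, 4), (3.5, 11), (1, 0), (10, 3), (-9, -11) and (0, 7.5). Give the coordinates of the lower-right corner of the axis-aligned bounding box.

x-range [-9, 10], y-range [-11, 11].
The lower-right corner is (10, -11).

(10, -11)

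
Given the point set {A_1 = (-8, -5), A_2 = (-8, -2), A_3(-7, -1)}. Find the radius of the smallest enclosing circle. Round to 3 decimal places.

2.062

Side lengths²: A_1A_2² = 9, A_1A_3² = 17, A_2A_3² = 2.
Since A_1A_3² = 17 ≥ 9 + 2 = 11, the angle opposite A_1A_3 is not acute, so the smallest enclosing circle has A_1A_3 as diameter.
Centre = midpoint of A_1A_3 = (-7.5, -3), r² = 17/4 = 4.25.
r = √(4.25) ≈ 2.062.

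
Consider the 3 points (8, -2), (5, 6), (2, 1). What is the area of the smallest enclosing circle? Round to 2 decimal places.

57.67

Call the three points A, B, C in the order given.
Side lengths²: AB² = 73, AC² = 45, BC² = 34.
Since AB² = 73 < 45 + 34 = 79, the triangle is acute, so the smallest enclosing circle is the circumcircle.
Circumcentre = (161/26, 49/26), r² = 6205/338.
Area = π·r² = π·6205/338 ≈ 57.67.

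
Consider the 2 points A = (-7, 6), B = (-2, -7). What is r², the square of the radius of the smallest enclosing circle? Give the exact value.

The smallest circle enclosing two points has them as diameter endpoints.
Centre = midpoint = (-4.5, -0.5); r² = |AB|²/4 = 194/4 = 48.5.

48.5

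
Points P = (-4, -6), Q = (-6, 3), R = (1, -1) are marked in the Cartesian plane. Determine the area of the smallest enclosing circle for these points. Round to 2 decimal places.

Side lengths²: PQ² = 85, PR² = 50, QR² = 65.
Since PQ² = 85 < 65 + 50 = 115, the triangle is acute, so the smallest enclosing circle is the circumcircle.
Circumcentre = (-83/22, -27/22), r² = 5525/242.
Area = π·r² = π·5525/242 ≈ 71.72.

71.72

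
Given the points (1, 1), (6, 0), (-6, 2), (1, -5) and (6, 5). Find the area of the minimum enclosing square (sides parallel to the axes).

The bounding box has width 12 and height 10.
An axis-aligned square enclosing the set must have side ≥ max(width, height).
So the minimum side is max(12, 10) = 12.
Area = 12² = 144.

144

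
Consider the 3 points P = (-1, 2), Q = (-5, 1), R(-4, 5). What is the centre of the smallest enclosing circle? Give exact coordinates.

Side lengths²: PQ² = 17, PR² = 18, QR² = 17.
Since PR² = 18 < 17 + 17 = 34, the triangle is acute, so the smallest enclosing circle is the circumcircle.
Circumcentre = (-3.3, 2.7), r² = 5.78.
Centre = (-3.3, 2.7).

(-3.3, 2.7)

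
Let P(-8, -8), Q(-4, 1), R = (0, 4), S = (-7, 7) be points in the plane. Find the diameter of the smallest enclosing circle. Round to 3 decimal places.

The minimum enclosing circle of a finite set is fixed by two of the points (as a diameter) or three (as a circumcircle).
The minimum enclosing circle is determined by three boundary points: P, R, S.
Their circumcentre is (-55/9, -16/27) with r² = 42601/729.
The farthest remaining point Q is at distance² 5098/729 ≤ 42601/729.
Diameter = 2r = 2√(42601/729) ≈ 15.289.

15.289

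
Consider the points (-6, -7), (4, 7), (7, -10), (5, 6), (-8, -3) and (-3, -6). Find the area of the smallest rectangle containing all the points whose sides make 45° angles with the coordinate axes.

264

In coordinates u = x + y, v = x − y the rectangle is axis-aligned; the map (x,y)→(u,v) scales areas by 2.
u-values: -13, 11, -3, 11, -11, -9; range = 11 − (-13) = 24.
v-values: 1, -3, 17, -1, -5, 3; range = 17 − (-5) = 22.
Area = (24 × 22) / 2 = 264.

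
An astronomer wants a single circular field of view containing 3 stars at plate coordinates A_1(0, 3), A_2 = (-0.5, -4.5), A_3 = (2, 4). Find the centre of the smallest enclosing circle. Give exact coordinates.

(0.75, -0.25)

Side lengths²: A_1A_2² = 56.5, A_1A_3² = 5, A_2A_3² = 78.5.
Since A_2A_3² = 78.5 ≥ 56.5 + 5 = 61.5, the angle opposite A_2A_3 is not acute, so the smallest enclosing circle has A_2A_3 as diameter.
Centre = midpoint of A_2A_3 = (0.75, -0.25), r² = 78.5/4 = 19.625.
Centre = (0.75, -0.25).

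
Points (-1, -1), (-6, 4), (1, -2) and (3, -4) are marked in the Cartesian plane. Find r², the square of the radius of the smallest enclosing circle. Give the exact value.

36.25

A smallest enclosing disk is always determined by at most three of the input points on its boundary.
The farthest pair is (-6, 4)–(3, -4) with squared distance 145. The circle on this segment as diameter has centre (-1.5, 0) and r² = 145/4 = 36.25.
Check (-1, -1): distance² to centre = 1.25 ≤ 36.25, so it lies inside.
All remaining points lie in this disk, and no smaller disk contains both endpoints, so this is the minimum enclosing circle.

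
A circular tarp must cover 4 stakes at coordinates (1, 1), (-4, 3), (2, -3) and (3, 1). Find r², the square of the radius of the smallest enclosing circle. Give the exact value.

By Welzl's lemma the MEC is supported by two points (diametrically opposite) or three points (on a circumcircle).
The farthest pair is (-4, 3)–(2, -3) with squared distance 72. The circle on this segment as diameter has centre (-1, 0) and r² = 72/4 = 18.
Check (1, 1): distance² to centre = 5 ≤ 18, so it lies inside.
All remaining points lie in this disk, and no smaller disk contains both endpoints, so this is the minimum enclosing circle.

18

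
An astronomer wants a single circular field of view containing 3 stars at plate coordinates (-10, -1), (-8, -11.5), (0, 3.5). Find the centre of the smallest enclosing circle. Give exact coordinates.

(-4, -4)

Call the three points A, B, C in the order given.
Side lengths²: AB² = 114.25, AC² = 120.25, BC² = 289.
Since BC² = 289 ≥ 120.25 + 114.25 = 234.5, the angle opposite BC is not acute, so the smallest enclosing circle has BC as diameter.
Centre = midpoint of BC = (-4, -4), r² = 289/4 = 72.25.
Centre = (-4, -4).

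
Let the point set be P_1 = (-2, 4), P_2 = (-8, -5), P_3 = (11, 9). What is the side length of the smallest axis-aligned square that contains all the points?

The bounding box has width 19 and height 14.
An axis-aligned square enclosing the set must have side ≥ max(width, height).
So the minimum side is max(19, 14) = 19.

19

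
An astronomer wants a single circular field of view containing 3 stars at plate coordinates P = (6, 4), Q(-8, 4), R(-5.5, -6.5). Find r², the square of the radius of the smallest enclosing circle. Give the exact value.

Side lengths²: PQ² = 196, PR² = 242.5, QR² = 116.5.
Since PR² = 242.5 < 196 + 116.5 = 312.5, the triangle is acute, so the smallest enclosing circle is the circumcircle.
Circumcentre = (-1, 5/42), r² = 113005/1764.

113005/1764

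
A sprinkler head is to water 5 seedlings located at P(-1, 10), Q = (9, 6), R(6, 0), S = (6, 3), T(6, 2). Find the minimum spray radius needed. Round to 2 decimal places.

The minimum enclosing circle is determined by three boundary points: P, Q, R.
Their circumcentre is (35/12, 127/24) with r² = 21605/576.
The farthest remaining point T is at distance² 11717/576 ≤ 21605/576.
r = √(21605/576) ≈ 6.12.

6.12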